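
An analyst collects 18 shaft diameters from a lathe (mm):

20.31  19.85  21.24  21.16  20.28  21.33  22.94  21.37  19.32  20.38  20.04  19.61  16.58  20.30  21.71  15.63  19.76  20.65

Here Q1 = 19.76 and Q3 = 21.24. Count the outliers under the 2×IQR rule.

2

IQR = 1.48; fences at 19.76 − 2.96 = 16.80 and 21.24 + 2.96 = 24.20.
Outside the cutoffs: 15.63, 16.58.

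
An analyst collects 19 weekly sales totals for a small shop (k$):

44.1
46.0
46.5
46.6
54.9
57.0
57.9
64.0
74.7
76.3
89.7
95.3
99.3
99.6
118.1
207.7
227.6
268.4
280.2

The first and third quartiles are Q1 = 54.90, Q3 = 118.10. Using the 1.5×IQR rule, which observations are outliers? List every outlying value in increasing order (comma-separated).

IQR = Q3 − Q1 = 118.10 − 54.90 = 63.20.
Lower fence = Q1 − 1.5·IQR = 54.90 − 94.80 = -39.90.
Upper fence = Q3 + 1.5·IQR = 118.10 + 94.80 = 212.90.
227.6 > 212.90 → outlier.
268.4 > 212.90 → outlier.
280.2 > 212.90 → outlier.
All remaining values lie within [-39.90, 212.90].

227.6, 268.4, 280.2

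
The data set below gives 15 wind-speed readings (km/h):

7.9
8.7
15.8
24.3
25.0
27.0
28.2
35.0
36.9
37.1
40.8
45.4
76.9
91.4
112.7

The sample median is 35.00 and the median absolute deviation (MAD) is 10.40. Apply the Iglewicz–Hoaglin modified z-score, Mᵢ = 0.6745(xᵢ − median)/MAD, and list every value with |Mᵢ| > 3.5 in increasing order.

|Mᵢ| > 3.5 ⇔ |xᵢ − 35.00| > 3.5·10.40/0.6745 = 53.97.
So outliers lie outside [-18.97, 88.97].
91.4: M = 3.66 → outlier.
112.7: M = 5.04 → outlier.

91.4, 112.7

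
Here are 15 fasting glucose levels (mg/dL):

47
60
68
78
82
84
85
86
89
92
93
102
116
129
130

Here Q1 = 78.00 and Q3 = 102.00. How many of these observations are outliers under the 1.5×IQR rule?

IQR = 24.00; fences at 78.00 − 36.00 = 42.00 and 102.00 + 36.00 = 138.00.
Every value lies within the cutoffs.

0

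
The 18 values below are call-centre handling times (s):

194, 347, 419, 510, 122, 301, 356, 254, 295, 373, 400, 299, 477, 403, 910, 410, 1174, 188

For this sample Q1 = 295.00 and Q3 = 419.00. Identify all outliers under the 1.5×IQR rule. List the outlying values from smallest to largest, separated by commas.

910, 1174

IQR = Q3 − Q1 = 419.00 − 295.00 = 124.00.
Lower fence = Q1 − 1.5·IQR = 295.00 − 186.00 = 109.00.
Upper fence = Q3 + 1.5·IQR = 419.00 + 186.00 = 605.00.
910 > 605.00 → outlier.
1174 > 605.00 → outlier.
All remaining values lie within [109.00, 605.00].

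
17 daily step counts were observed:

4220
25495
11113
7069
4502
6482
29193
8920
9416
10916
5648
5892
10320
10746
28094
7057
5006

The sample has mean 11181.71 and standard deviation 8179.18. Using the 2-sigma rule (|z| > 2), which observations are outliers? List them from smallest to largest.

28094, 29193

Cutoffs at x̄ ± 2s: 11181.71 ± 2·8179.18 = [-5176.65, 27540.07].
28094: z = 2.07, |z| > 2 → outlier.
29193: z = 2.20, |z| > 2 → outlier.
Every other value lies within [-5176.65, 27540.07].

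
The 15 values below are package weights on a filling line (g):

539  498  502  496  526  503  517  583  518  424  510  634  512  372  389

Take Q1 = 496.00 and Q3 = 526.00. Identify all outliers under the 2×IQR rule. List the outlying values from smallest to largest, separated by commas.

372, 389, 424, 634

IQR = Q3 − Q1 = 526.00 − 496.00 = 30.00.
Lower fence = Q1 − 2·IQR = 496.00 − 60.00 = 436.00.
Upper fence = Q3 + 2·IQR = 526.00 + 60.00 = 586.00.
372 < 436.00 → outlier.
389 < 436.00 → outlier.
424 < 436.00 → outlier.
634 > 586.00 → outlier.
All remaining values lie within [436.00, 586.00].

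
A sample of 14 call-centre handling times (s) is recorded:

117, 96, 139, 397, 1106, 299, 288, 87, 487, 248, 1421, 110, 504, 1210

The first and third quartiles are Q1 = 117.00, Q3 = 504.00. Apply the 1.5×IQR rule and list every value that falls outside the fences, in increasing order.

IQR = Q3 − Q1 = 504.00 − 117.00 = 387.00.
Lower fence = Q1 − 1.5·IQR = 117.00 − 580.50 = -463.50.
Upper fence = Q3 + 1.5·IQR = 504.00 + 580.50 = 1084.50.
1106 > 1084.50 → outlier.
1210 > 1084.50 → outlier.
1421 > 1084.50 → outlier.
All remaining values lie within [-463.50, 1084.50].

1106, 1210, 1421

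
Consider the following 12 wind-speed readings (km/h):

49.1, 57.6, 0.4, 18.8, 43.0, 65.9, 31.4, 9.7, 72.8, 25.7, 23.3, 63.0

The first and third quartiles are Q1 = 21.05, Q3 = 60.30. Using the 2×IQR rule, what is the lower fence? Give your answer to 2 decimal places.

-57.45

IQR = Q3 − Q1 = 60.30 − 21.05 = 39.25.
Lower fence = Q1 − 2·IQR = 21.05 − 78.50 = -57.45.
Upper fence = Q3 + 2·IQR = 60.30 + 78.50 = 138.80.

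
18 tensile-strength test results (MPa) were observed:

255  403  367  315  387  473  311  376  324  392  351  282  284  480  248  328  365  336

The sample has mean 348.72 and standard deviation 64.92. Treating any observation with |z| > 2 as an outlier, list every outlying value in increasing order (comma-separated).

480

Cutoffs at x̄ ± 2s: 348.72 ± 2·64.92 = [218.88, 478.56].
480: z = 2.02, |z| > 2 → outlier.
Every other value lies within [218.88, 478.56].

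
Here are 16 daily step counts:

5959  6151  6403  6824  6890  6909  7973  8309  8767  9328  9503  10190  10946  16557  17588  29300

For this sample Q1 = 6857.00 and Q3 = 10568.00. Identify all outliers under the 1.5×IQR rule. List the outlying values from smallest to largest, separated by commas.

16557, 17588, 29300

IQR = Q3 − Q1 = 10568.00 − 6857.00 = 3711.00.
Lower fence = Q1 − 1.5·IQR = 6857.00 − 5566.50 = 1290.50.
Upper fence = Q3 + 1.5·IQR = 10568.00 + 5566.50 = 16134.50.
16557 > 16134.50 → outlier.
17588 > 16134.50 → outlier.
29300 > 16134.50 → outlier.
All remaining values lie within [1290.50, 16134.50].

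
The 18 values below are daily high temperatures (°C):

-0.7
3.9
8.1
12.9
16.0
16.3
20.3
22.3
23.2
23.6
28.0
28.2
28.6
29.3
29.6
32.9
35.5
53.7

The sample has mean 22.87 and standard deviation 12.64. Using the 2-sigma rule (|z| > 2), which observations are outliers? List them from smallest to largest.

Cutoffs at x̄ ± 2s: 22.87 ± 2·12.64 = [-2.41, 48.15].
53.7: z = 2.44, |z| > 2 → outlier.
Every other value lies within [-2.41, 48.15].

53.7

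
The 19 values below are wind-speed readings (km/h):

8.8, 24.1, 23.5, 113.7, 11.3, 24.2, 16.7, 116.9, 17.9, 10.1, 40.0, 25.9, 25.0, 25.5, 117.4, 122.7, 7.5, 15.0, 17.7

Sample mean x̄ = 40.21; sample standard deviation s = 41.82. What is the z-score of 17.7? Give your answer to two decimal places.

z = (17.7 − 40.21) / 41.82 = -0.54.

-0.54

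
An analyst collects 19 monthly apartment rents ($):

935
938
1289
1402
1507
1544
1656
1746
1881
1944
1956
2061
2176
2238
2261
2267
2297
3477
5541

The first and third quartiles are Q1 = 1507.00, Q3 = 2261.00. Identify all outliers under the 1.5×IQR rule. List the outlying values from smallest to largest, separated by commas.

IQR = Q3 − Q1 = 2261.00 − 1507.00 = 754.00.
Lower fence = Q1 − 1.5·IQR = 1507.00 − 1131.00 = 376.00.
Upper fence = Q3 + 1.5·IQR = 2261.00 + 1131.00 = 3392.00.
3477 > 3392.00 → outlier.
5541 > 3392.00 → outlier.
All remaining values lie within [376.00, 3392.00].

3477, 5541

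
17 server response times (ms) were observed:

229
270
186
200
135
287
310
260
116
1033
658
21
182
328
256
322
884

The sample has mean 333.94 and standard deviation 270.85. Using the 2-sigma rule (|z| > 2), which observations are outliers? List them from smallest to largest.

Cutoffs at x̄ ± 2s: 333.94 ± 2·270.85 = [-207.76, 875.64].
884: z = 2.03, |z| > 2 → outlier.
1033: z = 2.58, |z| > 2 → outlier.
Every other value lies within [-207.76, 875.64].

884, 1033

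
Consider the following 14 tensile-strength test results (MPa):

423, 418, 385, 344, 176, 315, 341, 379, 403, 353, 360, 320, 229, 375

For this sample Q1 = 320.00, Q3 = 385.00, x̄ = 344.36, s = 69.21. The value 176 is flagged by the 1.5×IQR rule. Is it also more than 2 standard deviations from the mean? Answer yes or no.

z = (176 − 344.36) / 69.21 = -2.43.
|z| = 2.43 > 2.

yes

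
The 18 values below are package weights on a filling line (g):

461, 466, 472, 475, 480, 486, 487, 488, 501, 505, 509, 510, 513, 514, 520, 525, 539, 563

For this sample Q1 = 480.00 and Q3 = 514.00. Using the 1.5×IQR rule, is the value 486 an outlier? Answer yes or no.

no

IQR = Q3 − Q1 = 514.00 − 480.00 = 34.00.
Lower fence = Q1 − 1.5·IQR = 480.00 − 51.00 = 429.00.
Upper fence = Q3 + 1.5·IQR = 514.00 + 51.00 = 565.00.
486 lies within [429.00, 565.00].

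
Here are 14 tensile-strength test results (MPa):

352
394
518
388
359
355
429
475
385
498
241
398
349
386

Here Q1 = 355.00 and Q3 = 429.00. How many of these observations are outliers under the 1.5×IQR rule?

1

IQR = 74.00; fences at 355.00 − 111.00 = 244.00 and 429.00 + 111.00 = 540.00.
Outside the cutoffs: 241.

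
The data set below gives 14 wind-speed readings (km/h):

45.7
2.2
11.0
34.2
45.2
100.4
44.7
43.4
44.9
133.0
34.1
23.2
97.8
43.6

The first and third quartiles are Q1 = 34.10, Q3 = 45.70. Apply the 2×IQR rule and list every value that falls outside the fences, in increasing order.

2.2, 97.8, 100.4, 133.0

IQR = Q3 − Q1 = 45.70 − 34.10 = 11.60.
Lower fence = Q1 − 2·IQR = 34.10 − 23.20 = 10.90.
Upper fence = Q3 + 2·IQR = 45.70 + 23.20 = 68.90.
2.2 < 10.90 → outlier.
97.8 > 68.90 → outlier.
100.4 > 68.90 → outlier.
133.0 > 68.90 → outlier.
All remaining values lie within [10.90, 68.90].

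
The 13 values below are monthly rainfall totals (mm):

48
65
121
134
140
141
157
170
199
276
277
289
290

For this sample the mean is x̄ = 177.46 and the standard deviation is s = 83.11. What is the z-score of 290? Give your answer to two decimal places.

z = (290 − 177.46) / 83.11 = 1.35.

1.35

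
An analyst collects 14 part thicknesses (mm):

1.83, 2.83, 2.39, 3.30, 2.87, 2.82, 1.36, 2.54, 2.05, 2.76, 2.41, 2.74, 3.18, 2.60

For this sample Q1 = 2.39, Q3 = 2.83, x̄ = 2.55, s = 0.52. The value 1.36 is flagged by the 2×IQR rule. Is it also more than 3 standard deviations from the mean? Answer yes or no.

z = (1.36 − 2.55) / 0.52 = -2.29.
|z| = 2.29 ≤ 3.

no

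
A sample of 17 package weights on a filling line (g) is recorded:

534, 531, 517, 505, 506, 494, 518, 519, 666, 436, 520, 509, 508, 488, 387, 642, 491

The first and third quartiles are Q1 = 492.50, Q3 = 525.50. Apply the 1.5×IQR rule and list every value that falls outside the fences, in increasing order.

387, 436, 642, 666

IQR = Q3 − Q1 = 525.50 − 492.50 = 33.00.
Lower fence = Q1 − 1.5·IQR = 492.50 − 49.50 = 443.00.
Upper fence = Q3 + 1.5·IQR = 525.50 + 49.50 = 575.00.
387 < 443.00 → outlier.
436 < 443.00 → outlier.
642 > 575.00 → outlier.
666 > 575.00 → outlier.
All remaining values lie within [443.00, 575.00].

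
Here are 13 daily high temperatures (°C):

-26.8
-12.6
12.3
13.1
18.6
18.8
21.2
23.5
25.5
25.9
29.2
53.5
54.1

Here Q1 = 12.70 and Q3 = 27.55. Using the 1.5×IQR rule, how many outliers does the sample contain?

4

IQR = 14.85; fences at 12.70 − 22.275 = -9.575 and 27.55 + 22.275 = 49.825.
Outside the cutoffs: -26.8, -12.6, 53.5, 54.1.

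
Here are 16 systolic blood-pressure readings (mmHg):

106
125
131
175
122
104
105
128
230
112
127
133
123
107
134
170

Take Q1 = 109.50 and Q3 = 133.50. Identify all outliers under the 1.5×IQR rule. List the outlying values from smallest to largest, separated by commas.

170, 175, 230

IQR = Q3 − Q1 = 133.50 − 109.50 = 24.00.
Lower fence = Q1 − 1.5·IQR = 109.50 − 36.00 = 73.50.
Upper fence = Q3 + 1.5·IQR = 133.50 + 36.00 = 169.50.
170 > 169.50 → outlier.
175 > 169.50 → outlier.
230 > 169.50 → outlier.
All remaining values lie within [73.50, 169.50].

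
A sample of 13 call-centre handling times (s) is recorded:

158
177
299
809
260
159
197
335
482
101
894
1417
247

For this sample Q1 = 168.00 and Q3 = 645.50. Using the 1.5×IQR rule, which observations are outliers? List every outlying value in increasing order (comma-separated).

IQR = Q3 − Q1 = 645.50 − 168.00 = 477.50.
Lower fence = Q1 − 1.5·IQR = 168.00 − 716.25 = -548.25.
Upper fence = Q3 + 1.5·IQR = 645.50 + 716.25 = 1361.75.
1417 > 1361.75 → outlier.
All remaining values lie within [-548.25, 1361.75].

1417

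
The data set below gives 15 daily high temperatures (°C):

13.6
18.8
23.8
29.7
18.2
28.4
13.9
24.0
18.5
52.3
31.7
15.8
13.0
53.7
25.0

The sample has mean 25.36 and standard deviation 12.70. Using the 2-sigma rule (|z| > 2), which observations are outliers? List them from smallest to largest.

Cutoffs at x̄ ± 2s: 25.36 ± 2·12.70 = [-0.04, 50.76].
52.3: z = 2.12, |z| > 2 → outlier.
53.7: z = 2.23, |z| > 2 → outlier.
Every other value lies within [-0.04, 50.76].

52.3, 53.7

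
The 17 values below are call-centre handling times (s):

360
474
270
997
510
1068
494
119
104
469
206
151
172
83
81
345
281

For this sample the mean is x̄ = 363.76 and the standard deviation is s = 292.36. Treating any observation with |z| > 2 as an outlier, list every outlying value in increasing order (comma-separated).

997, 1068

Cutoffs at x̄ ± 2s: 363.76 ± 2·292.36 = [-220.96, 948.48].
997: z = 2.17, |z| > 2 → outlier.
1068: z = 2.41, |z| > 2 → outlier.
Every other value lies within [-220.96, 948.48].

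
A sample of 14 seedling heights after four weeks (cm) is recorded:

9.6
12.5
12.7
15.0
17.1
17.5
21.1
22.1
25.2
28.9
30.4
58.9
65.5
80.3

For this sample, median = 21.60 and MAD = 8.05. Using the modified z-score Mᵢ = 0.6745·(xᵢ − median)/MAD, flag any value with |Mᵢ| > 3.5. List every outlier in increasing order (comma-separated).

65.5, 80.3

|Mᵢ| > 3.5 ⇔ |xᵢ − 21.60| > 3.5·8.05/0.6745 = 41.77.
So outliers lie outside [-20.17, 63.37].
65.5: M = 3.68 → outlier.
80.3: M = 4.92 → outlier.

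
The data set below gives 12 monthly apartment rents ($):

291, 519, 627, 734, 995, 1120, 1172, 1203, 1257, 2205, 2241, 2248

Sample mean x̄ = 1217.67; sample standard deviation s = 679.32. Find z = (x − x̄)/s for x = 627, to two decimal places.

z = (627 − 1217.67) / 679.32 = -0.87.

-0.87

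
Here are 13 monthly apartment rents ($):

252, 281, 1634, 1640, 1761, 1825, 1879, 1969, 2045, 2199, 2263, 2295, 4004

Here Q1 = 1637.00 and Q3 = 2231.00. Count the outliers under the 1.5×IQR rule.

3

IQR = 594.00; fences at 1637.00 − 891.00 = 746.00 and 2231.00 + 891.00 = 3122.00.
Outside the cutoffs: 252, 281, 4004.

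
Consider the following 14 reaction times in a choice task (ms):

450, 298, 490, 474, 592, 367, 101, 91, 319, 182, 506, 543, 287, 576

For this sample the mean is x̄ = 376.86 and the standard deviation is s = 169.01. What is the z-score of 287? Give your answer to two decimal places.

-0.53

z = (287 − 376.86) / 169.01 = -0.53.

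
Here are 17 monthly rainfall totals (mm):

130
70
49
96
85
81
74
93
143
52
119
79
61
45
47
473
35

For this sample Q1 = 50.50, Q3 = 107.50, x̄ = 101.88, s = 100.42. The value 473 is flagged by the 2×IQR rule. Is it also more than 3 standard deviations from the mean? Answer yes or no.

yes

z = (473 − 101.88) / 100.42 = 3.70.
|z| = 3.70 > 3.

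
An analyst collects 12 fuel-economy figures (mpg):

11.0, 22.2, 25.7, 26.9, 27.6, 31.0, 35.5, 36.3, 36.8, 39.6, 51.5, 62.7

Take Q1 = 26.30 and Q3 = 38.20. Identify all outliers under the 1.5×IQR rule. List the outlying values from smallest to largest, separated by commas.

IQR = Q3 − Q1 = 38.20 − 26.30 = 11.90.
Lower fence = Q1 − 1.5·IQR = 26.30 − 17.85 = 8.45.
Upper fence = Q3 + 1.5·IQR = 38.20 + 17.85 = 56.05.
62.7 > 56.05 → outlier.
All remaining values lie within [8.45, 56.05].

62.7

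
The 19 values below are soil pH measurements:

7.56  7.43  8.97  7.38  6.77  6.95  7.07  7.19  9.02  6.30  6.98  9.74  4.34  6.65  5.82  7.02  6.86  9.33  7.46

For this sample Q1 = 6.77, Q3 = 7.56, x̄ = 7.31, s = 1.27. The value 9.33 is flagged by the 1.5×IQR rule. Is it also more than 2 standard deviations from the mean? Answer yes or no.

no

z = (9.33 − 7.31) / 1.27 = 1.59.
|z| = 1.59 ≤ 2.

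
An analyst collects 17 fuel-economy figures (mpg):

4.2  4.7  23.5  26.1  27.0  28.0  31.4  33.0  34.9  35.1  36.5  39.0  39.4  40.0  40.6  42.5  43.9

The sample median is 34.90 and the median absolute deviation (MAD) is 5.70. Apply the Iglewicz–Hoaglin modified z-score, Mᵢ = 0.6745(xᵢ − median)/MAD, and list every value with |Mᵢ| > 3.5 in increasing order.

4.2, 4.7

|Mᵢ| > 3.5 ⇔ |xᵢ − 34.90| > 3.5·5.70/0.6745 = 29.58.
So outliers lie outside [5.32, 64.48].
4.2: M = -3.63 → outlier.
4.7: M = -3.57 → outlier.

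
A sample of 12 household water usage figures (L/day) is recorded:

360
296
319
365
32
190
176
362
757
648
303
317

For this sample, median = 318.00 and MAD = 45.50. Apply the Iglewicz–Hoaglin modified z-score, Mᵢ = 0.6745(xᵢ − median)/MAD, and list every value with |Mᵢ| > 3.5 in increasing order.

32, 648, 757

|Mᵢ| > 3.5 ⇔ |xᵢ − 318.00| > 3.5·45.50/0.6745 = 236.10.
So outliers lie outside [81.90, 554.10].
32: M = -4.24 → outlier.
648: M = 4.89 → outlier.
757: M = 6.51 → outlier.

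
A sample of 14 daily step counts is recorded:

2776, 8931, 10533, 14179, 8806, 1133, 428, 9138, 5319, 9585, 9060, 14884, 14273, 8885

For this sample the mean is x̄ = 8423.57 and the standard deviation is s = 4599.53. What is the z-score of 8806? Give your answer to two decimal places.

z = (8806 − 8423.57) / 4599.53 = 0.08.

0.08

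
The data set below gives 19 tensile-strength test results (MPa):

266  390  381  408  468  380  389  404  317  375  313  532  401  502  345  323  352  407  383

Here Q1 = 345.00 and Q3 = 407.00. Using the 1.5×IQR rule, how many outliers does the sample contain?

2

IQR = 62.00; fences at 345.00 − 93.00 = 252.00 and 407.00 + 93.00 = 500.00.
Outside the cutoffs: 502, 532.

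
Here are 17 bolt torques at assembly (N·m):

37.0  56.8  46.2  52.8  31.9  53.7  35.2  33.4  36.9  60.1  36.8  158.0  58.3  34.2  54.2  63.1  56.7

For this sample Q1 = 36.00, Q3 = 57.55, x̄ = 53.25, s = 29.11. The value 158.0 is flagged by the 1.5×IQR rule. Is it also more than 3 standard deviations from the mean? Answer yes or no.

z = (158.0 − 53.25) / 29.11 = 3.60.
|z| = 3.60 > 3.

yes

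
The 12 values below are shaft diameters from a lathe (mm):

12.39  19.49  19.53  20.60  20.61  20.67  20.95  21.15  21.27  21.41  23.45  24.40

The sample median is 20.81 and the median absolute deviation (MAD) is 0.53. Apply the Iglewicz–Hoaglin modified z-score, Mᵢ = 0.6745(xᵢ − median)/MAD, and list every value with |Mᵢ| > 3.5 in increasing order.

|Mᵢ| > 3.5 ⇔ |xᵢ − 20.81| > 3.5·0.53/0.6745 = 2.75.
So outliers lie outside [18.06, 23.56].
12.39: M = -10.72 → outlier.
24.40: M = 4.57 → outlier.

12.39, 24.40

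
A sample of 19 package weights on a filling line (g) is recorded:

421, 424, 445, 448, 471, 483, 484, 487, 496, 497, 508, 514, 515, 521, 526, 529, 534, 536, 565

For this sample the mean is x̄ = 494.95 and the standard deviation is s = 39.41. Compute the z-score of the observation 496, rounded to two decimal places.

0.03

z = (496 − 494.95) / 39.41 = 0.03.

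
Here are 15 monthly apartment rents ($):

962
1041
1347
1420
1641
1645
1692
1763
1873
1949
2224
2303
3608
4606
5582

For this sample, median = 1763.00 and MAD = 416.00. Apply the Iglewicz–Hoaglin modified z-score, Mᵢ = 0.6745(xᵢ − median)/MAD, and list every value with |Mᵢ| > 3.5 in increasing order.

|Mᵢ| > 3.5 ⇔ |xᵢ − 1763.00| > 3.5·416.00/0.6745 = 2158.64.
So outliers lie outside [-395.64, 3921.64].
4606: M = 4.61 → outlier.
5582: M = 6.19 → outlier.

4606, 5582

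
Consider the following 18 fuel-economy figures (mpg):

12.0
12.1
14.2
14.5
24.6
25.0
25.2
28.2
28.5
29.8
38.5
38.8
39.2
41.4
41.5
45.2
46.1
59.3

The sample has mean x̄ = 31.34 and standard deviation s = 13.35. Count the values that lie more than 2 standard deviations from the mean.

Cutoffs: x̄ ± 2s = [4.64, 58.04].
Outside the cutoffs: 59.3.

1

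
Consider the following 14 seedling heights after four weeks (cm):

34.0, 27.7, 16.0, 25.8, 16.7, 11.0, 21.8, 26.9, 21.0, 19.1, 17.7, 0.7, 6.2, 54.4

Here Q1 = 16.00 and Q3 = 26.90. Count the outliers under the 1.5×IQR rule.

1

IQR = 10.90; fences at 16.00 − 16.35 = -0.35 and 26.90 + 16.35 = 43.25.
Outside the cutoffs: 54.4.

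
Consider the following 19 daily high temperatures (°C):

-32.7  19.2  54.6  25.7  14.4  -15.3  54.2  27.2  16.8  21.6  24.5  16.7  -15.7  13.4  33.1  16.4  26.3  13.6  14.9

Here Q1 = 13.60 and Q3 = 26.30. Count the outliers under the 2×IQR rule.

5

IQR = 12.70; fences at 13.60 − 25.40 = -11.80 and 26.30 + 25.40 = 51.70.
Outside the cutoffs: -32.7, -15.7, -15.3, 54.2, 54.6.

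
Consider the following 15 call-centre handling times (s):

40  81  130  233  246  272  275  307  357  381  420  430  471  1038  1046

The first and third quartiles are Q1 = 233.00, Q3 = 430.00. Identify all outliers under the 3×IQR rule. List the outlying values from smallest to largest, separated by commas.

IQR = Q3 − Q1 = 430.00 − 233.00 = 197.00.
Lower fence = Q1 − 3·IQR = 233.00 − 591.00 = -358.00.
Upper fence = Q3 + 3·IQR = 430.00 + 591.00 = 1021.00.
1038 > 1021.00 → outlier.
1046 > 1021.00 → outlier.
All remaining values lie within [-358.00, 1021.00].

1038, 1046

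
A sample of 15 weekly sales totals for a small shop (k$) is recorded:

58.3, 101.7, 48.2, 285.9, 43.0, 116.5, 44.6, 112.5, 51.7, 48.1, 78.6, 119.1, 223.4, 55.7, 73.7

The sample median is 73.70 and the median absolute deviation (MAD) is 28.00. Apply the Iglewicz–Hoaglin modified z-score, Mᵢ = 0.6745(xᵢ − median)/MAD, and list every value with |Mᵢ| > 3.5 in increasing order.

|Mᵢ| > 3.5 ⇔ |xᵢ − 73.70| > 3.5·28.00/0.6745 = 145.29.
So outliers lie outside [-71.59, 218.99].
223.4: M = 3.61 → outlier.
285.9: M = 5.11 → outlier.

223.4, 285.9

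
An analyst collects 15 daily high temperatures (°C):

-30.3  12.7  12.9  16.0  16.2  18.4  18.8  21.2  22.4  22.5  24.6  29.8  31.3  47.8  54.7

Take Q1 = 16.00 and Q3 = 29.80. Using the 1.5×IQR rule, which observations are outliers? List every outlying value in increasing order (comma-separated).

-30.3, 54.7

IQR = Q3 − Q1 = 29.80 − 16.00 = 13.80.
Lower fence = Q1 − 1.5·IQR = 16.00 − 20.70 = -4.70.
Upper fence = Q3 + 1.5·IQR = 29.80 + 20.70 = 50.50.
-30.3 < -4.70 → outlier.
54.7 > 50.50 → outlier.
All remaining values lie within [-4.70, 50.50].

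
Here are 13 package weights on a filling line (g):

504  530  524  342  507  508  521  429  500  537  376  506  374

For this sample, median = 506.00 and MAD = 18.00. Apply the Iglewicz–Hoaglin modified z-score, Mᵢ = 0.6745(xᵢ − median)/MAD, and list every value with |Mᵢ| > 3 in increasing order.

342, 374, 376

|Mᵢ| > 3 ⇔ |xᵢ − 506.00| > 3·18.00/0.6745 = 80.06.
So outliers lie outside [425.94, 586.06].
342: M = -6.15 → outlier.
374: M = -4.95 → outlier.
376: M = -4.87 → outlier.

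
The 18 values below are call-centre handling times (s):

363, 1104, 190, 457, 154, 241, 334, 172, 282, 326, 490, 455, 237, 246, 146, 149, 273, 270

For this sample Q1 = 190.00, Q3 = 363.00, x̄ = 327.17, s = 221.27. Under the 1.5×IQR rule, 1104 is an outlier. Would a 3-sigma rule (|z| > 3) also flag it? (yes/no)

yes

z = (1104 − 327.17) / 221.27 = 3.51.
|z| = 3.51 > 3.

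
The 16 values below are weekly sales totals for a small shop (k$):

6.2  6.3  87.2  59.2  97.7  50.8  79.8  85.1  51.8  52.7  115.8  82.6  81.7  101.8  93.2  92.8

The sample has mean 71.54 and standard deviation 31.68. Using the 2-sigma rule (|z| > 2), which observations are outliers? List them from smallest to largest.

6.2, 6.3

Cutoffs at x̄ ± 2s: 71.54 ± 2·31.68 = [8.18, 134.90].
6.2: z = -2.06, |z| > 2 → outlier.
6.3: z = -2.06, |z| > 2 → outlier.
Every other value lies within [8.18, 134.90].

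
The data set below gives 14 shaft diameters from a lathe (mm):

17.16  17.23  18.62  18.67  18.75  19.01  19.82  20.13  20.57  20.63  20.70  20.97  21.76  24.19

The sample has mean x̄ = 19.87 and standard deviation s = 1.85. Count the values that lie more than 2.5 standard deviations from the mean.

0

Cutoffs: x̄ ± 2.5s = [15.245, 24.495].
Every value lies within the cutoffs.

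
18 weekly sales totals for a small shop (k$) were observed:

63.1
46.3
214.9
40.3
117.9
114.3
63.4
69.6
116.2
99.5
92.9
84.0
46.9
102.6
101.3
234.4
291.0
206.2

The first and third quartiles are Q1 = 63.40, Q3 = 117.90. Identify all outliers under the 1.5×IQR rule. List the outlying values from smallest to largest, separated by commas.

206.2, 214.9, 234.4, 291.0

IQR = Q3 − Q1 = 117.90 − 63.40 = 54.50.
Lower fence = Q1 − 1.5·IQR = 63.40 − 81.75 = -18.35.
Upper fence = Q3 + 1.5·IQR = 117.90 + 81.75 = 199.65.
206.2 > 199.65 → outlier.
214.9 > 199.65 → outlier.
234.4 > 199.65 → outlier.
291.0 > 199.65 → outlier.
All remaining values lie within [-18.35, 199.65].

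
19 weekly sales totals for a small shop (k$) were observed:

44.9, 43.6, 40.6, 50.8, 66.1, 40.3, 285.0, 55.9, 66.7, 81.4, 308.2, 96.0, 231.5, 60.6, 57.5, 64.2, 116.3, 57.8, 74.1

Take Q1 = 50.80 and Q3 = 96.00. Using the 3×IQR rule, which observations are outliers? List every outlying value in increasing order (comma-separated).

285.0, 308.2

IQR = Q3 − Q1 = 96.00 − 50.80 = 45.20.
Lower fence = Q1 − 3·IQR = 50.80 − 135.60 = -84.80.
Upper fence = Q3 + 3·IQR = 96.00 + 135.60 = 231.60.
285.0 > 231.60 → outlier.
308.2 > 231.60 → outlier.
All remaining values lie within [-84.80, 231.60].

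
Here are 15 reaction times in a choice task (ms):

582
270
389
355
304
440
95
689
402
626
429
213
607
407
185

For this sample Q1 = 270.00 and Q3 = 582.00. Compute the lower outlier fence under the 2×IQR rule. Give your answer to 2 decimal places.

IQR = Q3 − Q1 = 582.00 − 270.00 = 312.00.
Lower fence = Q1 − 2·IQR = 270.00 − 624.00 = -354.00.
Upper fence = Q3 + 2·IQR = 582.00 + 624.00 = 1206.00.

-354.00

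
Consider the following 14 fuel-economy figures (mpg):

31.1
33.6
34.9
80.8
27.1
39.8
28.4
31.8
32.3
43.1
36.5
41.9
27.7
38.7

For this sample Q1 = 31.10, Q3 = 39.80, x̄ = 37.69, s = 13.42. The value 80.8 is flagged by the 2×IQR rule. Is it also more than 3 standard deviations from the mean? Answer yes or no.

z = (80.8 − 37.69) / 13.42 = 3.21.
|z| = 3.21 > 3.

yes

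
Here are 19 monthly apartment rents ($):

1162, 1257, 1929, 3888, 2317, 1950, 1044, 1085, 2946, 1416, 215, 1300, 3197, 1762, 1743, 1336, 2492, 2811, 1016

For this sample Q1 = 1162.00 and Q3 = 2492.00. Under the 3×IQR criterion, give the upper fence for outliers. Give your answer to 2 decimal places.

IQR = Q3 − Q1 = 2492.00 − 1162.00 = 1330.00.
Lower fence = Q1 − 3·IQR = 1162.00 − 3990.00 = -2828.00.
Upper fence = Q3 + 3·IQR = 2492.00 + 3990.00 = 6482.00.

6482.00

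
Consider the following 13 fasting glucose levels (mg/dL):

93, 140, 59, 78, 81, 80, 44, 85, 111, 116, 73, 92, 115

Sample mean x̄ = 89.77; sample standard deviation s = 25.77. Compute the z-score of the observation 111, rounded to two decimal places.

z = (111 − 89.77) / 25.77 = 0.82.

0.82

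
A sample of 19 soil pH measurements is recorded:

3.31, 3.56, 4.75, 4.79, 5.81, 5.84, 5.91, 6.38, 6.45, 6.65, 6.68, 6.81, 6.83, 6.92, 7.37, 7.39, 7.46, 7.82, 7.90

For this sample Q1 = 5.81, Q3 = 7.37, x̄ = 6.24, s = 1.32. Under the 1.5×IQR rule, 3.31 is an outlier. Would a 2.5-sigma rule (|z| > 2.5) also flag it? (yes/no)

no

z = (3.31 − 6.24) / 1.32 = -2.22.
|z| = 2.22 ≤ 2.5.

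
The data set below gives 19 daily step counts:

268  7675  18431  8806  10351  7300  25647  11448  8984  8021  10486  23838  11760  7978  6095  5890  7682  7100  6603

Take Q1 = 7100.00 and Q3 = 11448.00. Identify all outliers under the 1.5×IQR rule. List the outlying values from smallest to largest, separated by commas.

268, 18431, 23838, 25647

IQR = Q3 − Q1 = 11448.00 − 7100.00 = 4348.00.
Lower fence = Q1 − 1.5·IQR = 7100.00 − 6522.00 = 578.00.
Upper fence = Q3 + 1.5·IQR = 11448.00 + 6522.00 = 17970.00.
268 < 578.00 → outlier.
18431 > 17970.00 → outlier.
23838 > 17970.00 → outlier.
25647 > 17970.00 → outlier.
All remaining values lie within [578.00, 17970.00].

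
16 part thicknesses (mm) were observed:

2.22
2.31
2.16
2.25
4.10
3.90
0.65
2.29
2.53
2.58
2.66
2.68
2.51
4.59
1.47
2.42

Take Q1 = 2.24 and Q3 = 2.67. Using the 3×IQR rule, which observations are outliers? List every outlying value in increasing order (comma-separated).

IQR = Q3 − Q1 = 2.67 − 2.24 = 0.43.
Lower fence = Q1 − 3·IQR = 2.24 − 1.29 = 0.95.
Upper fence = Q3 + 3·IQR = 2.67 + 1.29 = 3.96.
0.65 < 0.95 → outlier.
4.10 > 3.96 → outlier.
4.59 > 3.96 → outlier.
All remaining values lie within [0.95, 3.96].

0.65, 4.10, 4.59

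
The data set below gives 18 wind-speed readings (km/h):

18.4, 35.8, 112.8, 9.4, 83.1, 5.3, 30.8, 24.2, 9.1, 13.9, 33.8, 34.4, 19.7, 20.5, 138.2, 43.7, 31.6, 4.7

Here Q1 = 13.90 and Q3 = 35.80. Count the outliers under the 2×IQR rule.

IQR = 21.90; fences at 13.90 − 43.80 = -29.90 and 35.80 + 43.80 = 79.60.
Outside the cutoffs: 83.1, 112.8, 138.2.

3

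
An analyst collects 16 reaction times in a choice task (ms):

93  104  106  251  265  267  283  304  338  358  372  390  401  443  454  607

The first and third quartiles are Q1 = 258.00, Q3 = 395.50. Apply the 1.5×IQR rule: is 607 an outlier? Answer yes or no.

yes

IQR = Q3 − Q1 = 395.50 − 258.00 = 137.50.
Lower fence = Q1 − 1.5·IQR = 258.00 − 206.25 = 51.75.
Upper fence = Q3 + 1.5·IQR = 395.50 + 206.25 = 601.75.
607 lies above the upper fence.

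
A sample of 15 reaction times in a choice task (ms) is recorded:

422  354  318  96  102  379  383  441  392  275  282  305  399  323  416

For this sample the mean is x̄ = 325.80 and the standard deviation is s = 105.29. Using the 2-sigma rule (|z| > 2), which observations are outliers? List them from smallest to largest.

Cutoffs at x̄ ± 2s: 325.80 ± 2·105.29 = [115.22, 536.38].
96: z = -2.18, |z| > 2 → outlier.
102: z = -2.13, |z| > 2 → outlier.
Every other value lies within [115.22, 536.38].

96, 102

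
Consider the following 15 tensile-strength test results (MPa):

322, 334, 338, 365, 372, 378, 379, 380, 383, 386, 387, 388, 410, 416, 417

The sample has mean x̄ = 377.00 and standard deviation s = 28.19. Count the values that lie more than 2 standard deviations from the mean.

0

Cutoffs: x̄ ± 2s = [320.62, 433.38].
Every value lies within the cutoffs.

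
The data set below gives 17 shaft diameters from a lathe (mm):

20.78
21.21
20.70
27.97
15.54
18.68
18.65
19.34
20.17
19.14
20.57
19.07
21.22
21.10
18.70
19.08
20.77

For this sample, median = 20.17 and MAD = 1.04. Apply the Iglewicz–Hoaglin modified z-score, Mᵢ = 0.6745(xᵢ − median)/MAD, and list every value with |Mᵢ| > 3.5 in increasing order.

27.97

|Mᵢ| > 3.5 ⇔ |xᵢ − 20.17| > 3.5·1.04/0.6745 = 5.40.
So outliers lie outside [14.77, 25.57].
27.97: M = 5.06 → outlier.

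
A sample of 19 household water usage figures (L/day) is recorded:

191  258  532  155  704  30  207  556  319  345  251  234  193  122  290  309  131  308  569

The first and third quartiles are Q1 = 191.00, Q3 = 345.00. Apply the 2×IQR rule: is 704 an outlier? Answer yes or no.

yes

IQR = Q3 − Q1 = 345.00 − 191.00 = 154.00.
Lower fence = Q1 − 2·IQR = 191.00 − 308.00 = -117.00.
Upper fence = Q3 + 2·IQR = 345.00 + 308.00 = 653.00.
704 lies above the upper fence.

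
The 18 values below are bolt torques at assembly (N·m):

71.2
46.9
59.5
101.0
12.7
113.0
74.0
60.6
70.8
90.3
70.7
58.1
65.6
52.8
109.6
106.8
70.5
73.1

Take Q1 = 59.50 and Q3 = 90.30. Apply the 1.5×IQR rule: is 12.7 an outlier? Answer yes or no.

yes

IQR = Q3 − Q1 = 90.30 − 59.50 = 30.80.
Lower fence = Q1 − 1.5·IQR = 59.50 − 46.20 = 13.30.
Upper fence = Q3 + 1.5·IQR = 90.30 + 46.20 = 136.50.
12.7 lies below the lower fence.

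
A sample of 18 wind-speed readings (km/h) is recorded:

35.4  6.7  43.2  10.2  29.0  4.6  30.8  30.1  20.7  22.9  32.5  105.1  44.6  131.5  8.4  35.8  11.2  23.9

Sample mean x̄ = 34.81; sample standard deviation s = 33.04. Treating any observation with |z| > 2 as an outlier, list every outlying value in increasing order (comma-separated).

Cutoffs at x̄ ± 2s: 34.81 ± 2·33.04 = [-31.27, 100.89].
105.1: z = 2.13, |z| > 2 → outlier.
131.5: z = 2.93, |z| > 2 → outlier.
Every other value lies within [-31.27, 100.89].

105.1, 131.5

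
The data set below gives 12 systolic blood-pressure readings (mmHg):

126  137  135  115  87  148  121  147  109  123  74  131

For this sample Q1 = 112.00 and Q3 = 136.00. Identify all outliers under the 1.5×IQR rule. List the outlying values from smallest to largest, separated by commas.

IQR = Q3 − Q1 = 136.00 − 112.00 = 24.00.
Lower fence = Q1 − 1.5·IQR = 112.00 − 36.00 = 76.00.
Upper fence = Q3 + 1.5·IQR = 136.00 + 36.00 = 172.00.
74 < 76.00 → outlier.
All remaining values lie within [76.00, 172.00].

74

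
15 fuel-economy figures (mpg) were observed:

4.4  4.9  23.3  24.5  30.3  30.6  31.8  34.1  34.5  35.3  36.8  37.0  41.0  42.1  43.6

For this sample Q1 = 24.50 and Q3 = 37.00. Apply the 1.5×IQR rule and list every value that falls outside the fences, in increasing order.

4.4, 4.9

IQR = Q3 − Q1 = 37.00 − 24.50 = 12.50.
Lower fence = Q1 − 1.5·IQR = 24.50 − 18.75 = 5.75.
Upper fence = Q3 + 1.5·IQR = 37.00 + 18.75 = 55.75.
4.4 < 5.75 → outlier.
4.9 < 5.75 → outlier.
All remaining values lie within [5.75, 55.75].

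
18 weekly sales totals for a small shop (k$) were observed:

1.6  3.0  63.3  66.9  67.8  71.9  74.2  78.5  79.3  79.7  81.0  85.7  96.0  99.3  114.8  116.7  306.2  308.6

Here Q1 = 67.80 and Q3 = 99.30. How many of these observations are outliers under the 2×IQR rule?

4

IQR = 31.50; fences at 67.80 − 63.00 = 4.80 and 99.30 + 63.00 = 162.30.
Outside the cutoffs: 1.6, 3.0, 306.2, 308.6.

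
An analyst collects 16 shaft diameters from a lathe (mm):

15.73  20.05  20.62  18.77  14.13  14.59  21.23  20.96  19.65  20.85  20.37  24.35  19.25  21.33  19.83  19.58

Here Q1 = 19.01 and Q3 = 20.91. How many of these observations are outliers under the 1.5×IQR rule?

IQR = 1.90; fences at 19.01 − 2.85 = 16.16 and 20.91 + 2.85 = 23.76.
Outside the cutoffs: 14.13, 14.59, 15.73, 24.35.

4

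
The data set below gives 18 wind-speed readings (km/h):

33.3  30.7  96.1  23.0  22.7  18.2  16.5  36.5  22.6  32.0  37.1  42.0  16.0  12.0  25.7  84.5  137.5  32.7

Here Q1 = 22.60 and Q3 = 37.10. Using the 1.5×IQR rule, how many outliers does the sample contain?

IQR = 14.50; fences at 22.60 − 21.75 = 0.85 and 37.10 + 21.75 = 58.85.
Outside the cutoffs: 84.5, 96.1, 137.5.

3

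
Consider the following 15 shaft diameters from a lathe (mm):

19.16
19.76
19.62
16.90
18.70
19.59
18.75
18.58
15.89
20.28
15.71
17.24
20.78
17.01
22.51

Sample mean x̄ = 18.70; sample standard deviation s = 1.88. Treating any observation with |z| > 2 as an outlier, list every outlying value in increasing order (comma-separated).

Cutoffs at x̄ ± 2s: 18.70 ± 2·1.88 = [14.94, 22.46].
22.51: z = 2.03, |z| > 2 → outlier.
Every other value lies within [14.94, 22.46].

22.51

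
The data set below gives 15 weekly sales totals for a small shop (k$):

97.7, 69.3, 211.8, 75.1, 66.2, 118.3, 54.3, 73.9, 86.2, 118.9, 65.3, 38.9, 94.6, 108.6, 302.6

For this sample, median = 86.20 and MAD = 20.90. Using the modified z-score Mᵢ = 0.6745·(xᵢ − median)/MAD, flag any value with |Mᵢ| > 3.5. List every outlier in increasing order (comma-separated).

|Mᵢ| > 3.5 ⇔ |xᵢ − 86.20| > 3.5·20.90/0.6745 = 108.45.
So outliers lie outside [-22.25, 194.65].
211.8: M = 4.05 → outlier.
302.6: M = 6.98 → outlier.

211.8, 302.6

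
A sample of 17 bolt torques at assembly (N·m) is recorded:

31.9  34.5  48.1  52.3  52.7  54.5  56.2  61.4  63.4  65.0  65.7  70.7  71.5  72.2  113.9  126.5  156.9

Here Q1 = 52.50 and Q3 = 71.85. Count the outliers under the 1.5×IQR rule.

IQR = 19.35; fences at 52.50 − 29.025 = 23.475 and 71.85 + 29.025 = 100.875.
Outside the cutoffs: 113.9, 126.5, 156.9.

3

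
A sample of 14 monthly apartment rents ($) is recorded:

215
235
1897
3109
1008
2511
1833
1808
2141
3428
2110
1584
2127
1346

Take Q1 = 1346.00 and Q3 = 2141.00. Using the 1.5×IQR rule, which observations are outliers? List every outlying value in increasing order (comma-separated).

IQR = Q3 − Q1 = 2141.00 − 1346.00 = 795.00.
Lower fence = Q1 − 1.5·IQR = 1346.00 − 1192.50 = 153.50.
Upper fence = Q3 + 1.5·IQR = 2141.00 + 1192.50 = 3333.50.
3428 > 3333.50 → outlier.
All remaining values lie within [153.50, 3333.50].

3428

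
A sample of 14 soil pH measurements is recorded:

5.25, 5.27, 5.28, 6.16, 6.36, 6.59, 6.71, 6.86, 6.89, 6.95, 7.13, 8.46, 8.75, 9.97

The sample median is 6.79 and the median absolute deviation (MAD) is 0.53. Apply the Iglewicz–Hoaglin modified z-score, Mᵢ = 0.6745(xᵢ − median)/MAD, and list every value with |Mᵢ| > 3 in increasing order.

9.97

|Mᵢ| > 3 ⇔ |xᵢ − 6.79| > 3·0.53/0.6745 = 2.36.
So outliers lie outside [4.43, 9.15].
9.97: M = 4.05 → outlier.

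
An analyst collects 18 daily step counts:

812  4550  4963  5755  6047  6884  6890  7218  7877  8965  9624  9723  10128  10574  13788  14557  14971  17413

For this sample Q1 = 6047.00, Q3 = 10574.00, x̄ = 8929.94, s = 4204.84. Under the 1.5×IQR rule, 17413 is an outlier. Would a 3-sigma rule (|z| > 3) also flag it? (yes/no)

no

z = (17413 − 8929.94) / 4204.84 = 2.02.
|z| = 2.02 ≤ 3.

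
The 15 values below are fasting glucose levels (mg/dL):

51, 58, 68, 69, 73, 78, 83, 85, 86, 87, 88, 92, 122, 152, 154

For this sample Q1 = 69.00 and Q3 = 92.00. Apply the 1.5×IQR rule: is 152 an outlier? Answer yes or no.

yes

IQR = Q3 − Q1 = 92.00 − 69.00 = 23.00.
Lower fence = Q1 − 1.5·IQR = 69.00 − 34.50 = 34.50.
Upper fence = Q3 + 1.5·IQR = 92.00 + 34.50 = 126.50.
152 lies above the upper fence.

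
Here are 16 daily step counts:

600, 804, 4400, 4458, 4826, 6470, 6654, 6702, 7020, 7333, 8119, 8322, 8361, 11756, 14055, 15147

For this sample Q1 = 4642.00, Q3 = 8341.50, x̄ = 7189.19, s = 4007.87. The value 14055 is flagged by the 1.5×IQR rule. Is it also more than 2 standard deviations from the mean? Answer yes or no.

z = (14055 − 7189.19) / 4007.87 = 1.71.
|z| = 1.71 ≤ 2.

no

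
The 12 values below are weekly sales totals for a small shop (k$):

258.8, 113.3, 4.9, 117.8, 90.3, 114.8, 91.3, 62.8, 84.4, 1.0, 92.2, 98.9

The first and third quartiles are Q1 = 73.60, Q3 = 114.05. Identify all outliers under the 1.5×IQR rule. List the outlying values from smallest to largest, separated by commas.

1.0, 4.9, 258.8

IQR = Q3 − Q1 = 114.05 − 73.60 = 40.45.
Lower fence = Q1 − 1.5·IQR = 73.60 − 60.675 = 12.925.
Upper fence = Q3 + 1.5·IQR = 114.05 + 60.675 = 174.725.
1.0 < 12.925 → outlier.
4.9 < 12.925 → outlier.
258.8 > 174.725 → outlier.
All remaining values lie within [12.925, 174.725].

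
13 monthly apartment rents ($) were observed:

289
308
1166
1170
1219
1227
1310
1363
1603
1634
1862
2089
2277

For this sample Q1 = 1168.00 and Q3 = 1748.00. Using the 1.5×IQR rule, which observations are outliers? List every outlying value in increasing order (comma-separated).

IQR = Q3 − Q1 = 1748.00 − 1168.00 = 580.00.
Lower fence = Q1 − 1.5·IQR = 1168.00 − 870.00 = 298.00.
Upper fence = Q3 + 1.5·IQR = 1748.00 + 870.00 = 2618.00.
289 < 298.00 → outlier.
All remaining values lie within [298.00, 2618.00].

289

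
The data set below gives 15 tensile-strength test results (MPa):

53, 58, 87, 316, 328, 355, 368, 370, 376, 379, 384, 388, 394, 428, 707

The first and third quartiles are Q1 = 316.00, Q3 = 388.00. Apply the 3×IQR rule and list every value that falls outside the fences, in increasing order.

IQR = Q3 − Q1 = 388.00 − 316.00 = 72.00.
Lower fence = Q1 − 3·IQR = 316.00 − 216.00 = 100.00.
Upper fence = Q3 + 3·IQR = 388.00 + 216.00 = 604.00.
53 < 100.00 → outlier.
58 < 100.00 → outlier.
87 < 100.00 → outlier.
707 > 604.00 → outlier.
All remaining values lie within [100.00, 604.00].

53, 58, 87, 707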